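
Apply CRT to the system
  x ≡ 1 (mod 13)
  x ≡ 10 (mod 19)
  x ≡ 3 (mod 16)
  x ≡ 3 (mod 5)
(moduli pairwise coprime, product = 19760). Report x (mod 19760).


Product of moduli M = 13 · 19 · 16 · 5 = 19760.
Merge one congruence at a time:
  Start: x ≡ 1 (mod 13).
  Combine with x ≡ 10 (mod 19); new modulus lcm = 247.
    Write x = 1 + 13·t and substitute into x ≡ 10 (mod 19): 13·t ≡ 10 − 1 = 9 (mod 19).
    The inverse of 13 mod 19 is 3 (since 13·3 = 39 = 2·19 + 1), so t ≡ 3·9 = 27 ≡ 8 (mod 19).
    Then x = 1 + 13·8 = 105, valid modulo lcm(13, 19) = 247: x ≡ 105 (mod 247).
  Combine with x ≡ 3 (mod 16); new modulus lcm = 3952.
    Write x = 105 + 247·t and substitute into x ≡ 3 (mod 16): 247·t ≡ 3 − 105 = -102 (mod 16).
    Reduce coefficients mod 16: 7·t ≡ 10 (mod 16).
    The inverse of 7 mod 16 is 7 (since 7·7 = 49 = 3·16 + 1), so t ≡ 7·10 = 70 ≡ 6 (mod 16).
    Then x = 105 + 247·6 = 1587, valid modulo lcm(247, 16) = 3952: x ≡ 1587 (mod 3952).
  Combine with x ≡ 3 (mod 5); new modulus lcm = 19760.
    Write x = 1587 + 3952·t and substitute into x ≡ 3 (mod 5): 3952·t ≡ 3 − 1587 = -1584 (mod 5).
    Reduce coefficients mod 5: 2·t ≡ 1 (mod 5).
    The inverse of 2 mod 5 is 3 (since 2·3 = 6 = 1·5 + 1), so t ≡ 3·1 = 3 ≡ 3 (mod 5).
    Then x = 1587 + 3952·3 = 13443, valid modulo lcm(3952, 5) = 19760: x ≡ 13443 (mod 19760).
Verify against each original: 13443 mod 13 = 1, 13443 mod 19 = 10, 13443 mod 16 = 3, 13443 mod 5 = 3.

x ≡ 13443 (mod 19760).


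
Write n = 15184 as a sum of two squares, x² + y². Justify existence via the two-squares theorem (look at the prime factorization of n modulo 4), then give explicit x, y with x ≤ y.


Step 1: Factor n = 15184 = 2^4 · 13 · 73.
Step 2: Check the mod-4 condition on each prime factor: 2 = 2 (special); 13 ≡ 1 (mod 4), exponent 1; 73 ≡ 1 (mod 4), exponent 1.
All primes ≡ 3 (mod 4) appear to even exponent (or don't appear), so by the two-squares theorem n IS expressible as a sum of two squares.
Step 3: Build a representation. Group n = k² · m with k = 4 and m = 13 · 73 = 949 (a product of primes ≡ 1 (mod 4)); a representation of m scales to one of n via (k·x)² + (k·y)² = k²(x² + y²). Each prime p ≡ 1 (mod 4) is itself a sum of two squares; find a² by testing p − a² for a perfect square:
  13: 13 − 1² = 12, 13 − 2² = 9 = 3² ⇒ 13 = 2² + 3².
  73: 73 − 1² = 72, 73 − 2² = 69, 73 − 3² = 64 = 8² ⇒ 73 = 3² + 8².
  Combine using the Brahmagupta–Fibonacci identity (a² + b²)(c² + d²) = (ac − bd)² + (ad + bc)² = (ac + bd)² + (ad − bc)²:
  13 · 73 = 949: from (2² + 3²)(3² + 8²), take (2·3 − 3·8, 2·8 + 3·3) = (6 − 24, 16 + 9) = (-18, 25); dropping signs (only squares matter) gives (18, 25); check 18² + 25² = 324 + 625 = 949 ✓.
  Scale by k = 4: (4·18, 4·25) = (72, 100).
Step 4: Order so x ≤ y and verify: 72² + 100² = 5184 + 10000 = 15184 = n. ✓

n = 15184 = 72² + 100² (one valid representation with x ≤ y).


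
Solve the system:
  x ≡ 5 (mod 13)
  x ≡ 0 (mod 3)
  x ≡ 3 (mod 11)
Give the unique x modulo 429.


Moduli 13, 3, 11 are pairwise coprime; by CRT there is a unique solution modulo M = 13 · 3 · 11 = 429.
Solve pairwise, accumulating the modulus:
  Start with x ≡ 5 (mod 13).
  Combine with x ≡ 0 (mod 3): since gcd(13, 3) = 1, we get a unique residue mod 39.
    Write x = 5 + 13·t and substitute into x ≡ 0 (mod 3): 13·t ≡ 0 − 5 = -5 (mod 3).
    Reduce coefficients mod 3: 1·t ≡ 1 (mod 3).
    So t ≡ 1 (mod 3).
    Then x = 5 + 13·1 = 18, valid modulo lcm(13, 3) = 39: x ≡ 18 (mod 39).
  Combine with x ≡ 3 (mod 11): since gcd(39, 11) = 1, we get a unique residue mod 429.
    Write x = 18 + 39·t and substitute into x ≡ 3 (mod 11): 39·t ≡ 3 − 18 = -15 (mod 11).
    Reduce coefficients mod 11: 6·t ≡ 7 (mod 11).
    The inverse of 6 mod 11 is 2 (since 6·2 = 12 = 1·11 + 1), so t ≡ 2·7 = 14 ≡ 3 (mod 11).
    Then x = 18 + 39·3 = 135, valid modulo lcm(39, 11) = 429: x ≡ 135 (mod 429).
Verify: 135 mod 13 = 5 ✓, 135 mod 3 = 0 ✓, 135 mod 11 = 3 ✓.

x ≡ 135 (mod 429).


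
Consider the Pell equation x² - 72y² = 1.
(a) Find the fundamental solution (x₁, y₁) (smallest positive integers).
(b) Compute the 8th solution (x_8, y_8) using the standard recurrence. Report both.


Step 1: Find the fundamental solution (x₁, y₁) of x² - 72y² = 1.
  Expand √72 as a continued fraction. a₀ = ⌊√72⌋ = 8; iterate m_{k+1} = d_k·a_k − m_k, d_{k+1} = (72 − m_{k+1}²)/d_k, a_{k+1} = ⌊(a₀ + m_{k+1})/d_{k+1}⌋ (starting m₀ = 0, d₀ = 1), with convergents p_k = a_k·p_{k-1} + p_{k-2}, q_k = a_k·q_{k-1} + q_{k-2} (p₋₁ = 1, q₋₁ = 0):
  k = 0: a₀ = 8; p₀/q₀ = 8/1; p₀² − 72·q₀² = 64 − 72 = -8.
  k = 1: m = 8, d = 8, a = ⌊(8 + 8)/8⌋ = 2; p/q = (2·8 + 1)/(2·1 + 0) = 17/2; p² − 72·q² = 289 − 288 = 1.
  The first convergent with p² − 72·q² = 1 gives the fundamental solution (x₁, y₁) = (17, 2).
Step 2: Apply the recurrence (x_{n+1}, y_{n+1}) = (x₁x_n + 72y₁y_n, x₁y_n + y₁x_n) repeatedly.
  From (x_1, y_1) = (17, 2): x_2 = 17·17 + 72·2·2 = 577; y_2 = 17·2 + 2·17 = 68.
  From (x_2, y_2) = (577, 68): x_3 = 17·577 + 72·2·68 = 19601; y_3 = 17·68 + 2·577 = 2310.
  From (x_3, y_3) = (19601, 2310): x_4 = 17·19601 + 72·2·2310 = 665857; y_4 = 17·2310 + 2·19601 = 78472.
  From (x_4, y_4) = (665857, 78472): x_5 = 17·665857 + 72·2·78472 = 22619537; y_5 = 17·78472 + 2·665857 = 2665738.
  From (x_5, y_5) = (22619537, 2665738): x_6 = 17·22619537 + 72·2·2665738 = 768398401; y_6 = 17·2665738 + 2·22619537 = 90556620.
  From (x_6, y_6) = (768398401, 90556620): x_7 = 17·768398401 + 72·2·90556620 = 26102926097; y_7 = 17·90556620 + 2·768398401 = 3076259342.
  From (x_7, y_7) = (26102926097, 3076259342): x_8 = 17·26102926097 + 72·2·3076259342 = 886731088897; y_8 = 17·3076259342 + 2·26102926097 = 104502261008.
Step 3: Verify x_8² - 72·y_8² = 786292024016459316676609 - 786292024016459316676608 = 1 (should be 1). ✓

(x_1, y_1) = (17, 2); (x_8, y_8) = (886731088897, 104502261008).


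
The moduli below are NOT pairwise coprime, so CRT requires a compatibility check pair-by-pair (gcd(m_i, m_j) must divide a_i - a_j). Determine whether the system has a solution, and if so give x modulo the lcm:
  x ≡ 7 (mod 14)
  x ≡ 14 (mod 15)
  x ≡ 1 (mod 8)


Moduli 14, 15, 8 are not pairwise coprime, so CRT works modulo lcm(m_i) when all pairwise compatibility conditions hold.
Pairwise compatibility: gcd(m_i, m_j) must divide a_i - a_j for every pair.
Merge one congruence at a time:
  Start: x ≡ 7 (mod 14).
  Combine with x ≡ 14 (mod 15): gcd(14, 15) = 1; 14 - 7 = 7, which IS divisible by 1, so compatible.
    Write x = 7 + 14·t and substitute into x ≡ 14 (mod 15): 14·t ≡ 14 − 7 = 7 (mod 15).
    The inverse of 14 mod 15 is 14 (since 14·14 = 196 = 13·15 + 1), so t ≡ 14·7 = 98 ≡ 8 (mod 15).
    Then x = 7 + 14·8 = 119, valid modulo lcm(14, 15) = 210: x ≡ 119 (mod 210).
  Combine with x ≡ 1 (mod 8): gcd(210, 8) = 2; 1 - 119 = -118, which IS divisible by 2, so compatible.
    Write x = 119 + 210·t and substitute into x ≡ 1 (mod 8): 210·t ≡ 1 − 119 = -118 (mod 8).
    Divide the congruence (and modulus) by g = 2: 105·t ≡ -59 (mod 4).
    Reduce coefficients mod 4: 1·t ≡ 1 (mod 4).
    So t ≡ 1 (mod 4).
    Then x = 119 + 210·1 = 329, valid modulo lcm(210, 8) = 840: x ≡ 329 (mod 840).
Verify: 329 mod 14 = 7, 329 mod 15 = 14, 329 mod 8 = 1.

x ≡ 329 (mod 840).


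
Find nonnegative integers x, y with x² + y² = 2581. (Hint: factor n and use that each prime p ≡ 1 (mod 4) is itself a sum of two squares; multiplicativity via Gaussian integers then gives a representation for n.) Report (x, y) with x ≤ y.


Step 1: Factor n = 2581 = 29 · 89.
Step 2: Check the mod-4 condition on each prime factor: 29 ≡ 1 (mod 4), exponent 1; 89 ≡ 1 (mod 4), exponent 1.
All primes ≡ 3 (mod 4) appear to even exponent (or don't appear), so by the two-squares theorem n IS expressible as a sum of two squares.
Step 3: Build a representation. Here n = 29 · 89 is a product of primes ≡ 1 (mod 4). Each prime p ≡ 1 (mod 4) is itself a sum of two squares; find a² by testing p − a² for a perfect square:
  29: 29 − 1² = 28, 29 − 2² = 25 = 5² ⇒ 29 = 2² + 5².
  89: 89 − 1² = 88, 89 − 2² = 85, 89 − 3² = 80, 89 − 4² = 73, 89 − 5² = 64 = 8² ⇒ 89 = 5² + 8².
  Combine using the Brahmagupta–Fibonacci identity (a² + b²)(c² + d²) = (ac − bd)² + (ad + bc)² = (ac + bd)² + (ad − bc)²:
  29 · 89 = 2581: from (2² + 5²)(5² + 8²), take (2·5 − 5·8, 2·8 + 5·5) = (10 − 40, 16 + 25) = (-30, 41); dropping signs (only squares matter) gives (30, 41); check 30² + 41² = 900 + 1681 = 2581 ✓.
Step 4: Order so x ≤ y and verify: 30² + 41² = 900 + 1681 = 2581 = n. ✓

n = 2581 = 30² + 41² (one valid representation with x ≤ y).


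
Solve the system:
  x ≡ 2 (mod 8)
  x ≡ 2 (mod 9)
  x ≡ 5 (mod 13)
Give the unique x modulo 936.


Moduli 8, 9, 13 are pairwise coprime; by CRT there is a unique solution modulo M = 8 · 9 · 13 = 936.
Solve pairwise, accumulating the modulus:
  Start with x ≡ 2 (mod 8).
  Combine with x ≡ 2 (mod 9): since gcd(8, 9) = 1, we get a unique residue mod 72.
    Write x = 2 + 8·t and substitute into x ≡ 2 (mod 9): 8·t ≡ 2 − 2 = 0 (mod 9).
    The inverse of 8 mod 9 is 8 (since 8·8 = 64 = 7·9 + 1), so t ≡ 8·0 = 0 ≡ 0 (mod 9).
    Then x = 2 + 8·0 = 2, valid modulo lcm(8, 9) = 72: x ≡ 2 (mod 72).
  Combine with x ≡ 5 (mod 13): since gcd(72, 13) = 1, we get a unique residue mod 936.
    Write x = 2 + 72·t and substitute into x ≡ 5 (mod 13): 72·t ≡ 5 − 2 = 3 (mod 13).
    Reduce coefficients mod 13: 7·t ≡ 3 (mod 13).
    The inverse of 7 mod 13 is 2 (since 7·2 = 14 = 1·13 + 1), so t ≡ 2·3 = 6 ≡ 6 (mod 13).
    Then x = 2 + 72·6 = 434, valid modulo lcm(72, 13) = 936: x ≡ 434 (mod 936).
Verify: 434 mod 8 = 2 ✓, 434 mod 9 = 2 ✓, 434 mod 13 = 5 ✓.

x ≡ 434 (mod 936).


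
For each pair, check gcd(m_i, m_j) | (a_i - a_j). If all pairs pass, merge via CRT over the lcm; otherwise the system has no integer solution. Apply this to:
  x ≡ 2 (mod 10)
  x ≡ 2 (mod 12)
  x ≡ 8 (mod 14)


Moduli 10, 12, 14 are not pairwise coprime, so CRT works modulo lcm(m_i) when all pairwise compatibility conditions hold.
Pairwise compatibility: gcd(m_i, m_j) must divide a_i - a_j for every pair.
Merge one congruence at a time:
  Start: x ≡ 2 (mod 10).
  Combine with x ≡ 2 (mod 12): gcd(10, 12) = 2; 2 - 2 = 0, which IS divisible by 2, so compatible.
    Write x = 2 + 10·t and substitute into x ≡ 2 (mod 12): 10·t ≡ 2 − 2 = 0 (mod 12).
    Divide the congruence (and modulus) by g = 2: 5·t ≡ 0 (mod 6).
    The inverse of 5 mod 6 is 5 (since 5·5 = 25 = 4·6 + 1), so t ≡ 5·0 = 0 ≡ 0 (mod 6).
    Then x = 2 + 10·0 = 2, valid modulo lcm(10, 12) = 60: x ≡ 2 (mod 60).
  Combine with x ≡ 8 (mod 14): gcd(60, 14) = 2; 8 - 2 = 6, which IS divisible by 2, so compatible.
    Write x = 2 + 60·t and substitute into x ≡ 8 (mod 14): 60·t ≡ 8 − 2 = 6 (mod 14).
    Divide the congruence (and modulus) by g = 2: 30·t ≡ 3 (mod 7).
    Reduce coefficients mod 7: 2·t ≡ 3 (mod 7).
    The inverse of 2 mod 7 is 4 (since 2·4 = 8 = 1·7 + 1), so t ≡ 4·3 = 12 ≡ 5 (mod 7).
    Then x = 2 + 60·5 = 302, valid modulo lcm(60, 14) = 420: x ≡ 302 (mod 420).
Verify: 302 mod 10 = 2, 302 mod 12 = 2, 302 mod 14 = 8.

x ≡ 302 (mod 420).


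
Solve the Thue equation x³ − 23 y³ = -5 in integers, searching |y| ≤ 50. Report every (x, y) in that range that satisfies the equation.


The equation is x³ - 23y³ = -5. For fixed y, x³ = 23·y³ − 5, so a solution requires the RHS to be a perfect cube.
Strategy: iterate y from -50 to 50, compute RHS = 23·y³ − 5, and check whether it is a (positive or negative) perfect cube.
Check small values of y:
  y = 0: RHS = -5 is not a perfect cube.
  y = 1: RHS = 18 is not a perfect cube.
  y = -1: RHS = -28 is not a perfect cube.
  y = 2: RHS = 179 is not a perfect cube.
  y = -2: RHS = -189 is not a perfect cube.
  y = 3: RHS = 616 is not a perfect cube.
  y = -3: RHS = -626 is not a perfect cube.
Continuing the search up to |y| = 50 finds no solutions either.
No (x, y) in the scanned range satisfies the equation.

No integer solutions with |y| ≤ 50.


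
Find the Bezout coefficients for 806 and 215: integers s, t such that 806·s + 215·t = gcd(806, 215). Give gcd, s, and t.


Euclidean algorithm on (806, 215) — divide until remainder is 0:
  806 = 3 · 215 + 161
  215 = 1 · 161 + 54
  161 = 2 · 54 + 53
  54 = 1 · 53 + 1
  53 = 53 · 1 + 0
gcd(806, 215) = 1.
Track Bezout coefficients alongside the remainders: start with r₀ = 806 = a·1 + b·0 (s = 1, t = 0) and r₁ = 215 = a·0 + b·1 (s = 0, t = 1); each new remainder r_{k+1} = r_{k-1} − q_k·r_k inherits s_{k+1} = s_{k-1} − q_k·s_k, t_{k+1} = t_{k-1} − q_k·t_k, so r_k = a·s_k + b·t_k at every step:
  q = 3: r = 161, s = 1 − 3·0 = 1, t = 0 − 3·1 = -3  (check: 806·1 + 215·(-3) = 161)
  q = 1: r = 54, s = 0 − 1·1 = -1, t = 1 − 1·(-3) = 4  (check: 806·(-1) + 215·4 = 54)
  q = 2: r = 53, s = 1 − 2·(-1) = 3, t = -3 − 2·4 = -11  (check: 806·3 + 215·(-11) = 53)
  q = 1: r = 1, s = -1 − 1·3 = -4, t = 4 − 1·(-11) = 15  (check: 806·(-4) + 215·15 = 1)
The row with r = 1 (the gcd) gives the Bezout coefficients s = -4, t = 15.
Result: 806 · (-4) + 215 · (15) = 1.

gcd(806, 215) = 1; s = -4, t = 15 (check: 806·(-4) + 215·15 = 1).


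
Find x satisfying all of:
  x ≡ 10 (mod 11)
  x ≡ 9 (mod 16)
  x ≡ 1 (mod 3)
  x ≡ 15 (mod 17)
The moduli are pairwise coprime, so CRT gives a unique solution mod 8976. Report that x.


Product of moduli M = 11 · 16 · 3 · 17 = 8976.
Merge one congruence at a time:
  Start: x ≡ 10 (mod 11).
  Combine with x ≡ 9 (mod 16); new modulus lcm = 176.
    Write x = 10 + 11·t and substitute into x ≡ 9 (mod 16): 11·t ≡ 9 − 10 = -1 (mod 16).
    Reduce coefficients mod 16: 11·t ≡ 15 (mod 16).
    The inverse of 11 mod 16 is 3 (since 11·3 = 33 = 2·16 + 1), so t ≡ 3·15 = 45 ≡ 13 (mod 16).
    Then x = 10 + 11·13 = 153, valid modulo lcm(11, 16) = 176: x ≡ 153 (mod 176).
  Combine with x ≡ 1 (mod 3); new modulus lcm = 528.
    Write x = 153 + 176·t and substitute into x ≡ 1 (mod 3): 176·t ≡ 1 − 153 = -152 (mod 3).
    Reduce coefficients mod 3: 2·t ≡ 1 (mod 3).
    The inverse of 2 mod 3 is 2 (since 2·2 = 4 = 1·3 + 1), so t ≡ 2·1 = 2 ≡ 2 (mod 3).
    Then x = 153 + 176·2 = 505, valid modulo lcm(176, 3) = 528: x ≡ 505 (mod 528).
  Combine with x ≡ 15 (mod 17); new modulus lcm = 8976.
    Write x = 505 + 528·t and substitute into x ≡ 15 (mod 17): 528·t ≡ 15 − 505 = -490 (mod 17).
    Reduce coefficients mod 17: 1·t ≡ 3 (mod 17).
    So t ≡ 3 (mod 17).
    Then x = 505 + 528·3 = 2089, valid modulo lcm(528, 17) = 8976: x ≡ 2089 (mod 8976).
Verify against each original: 2089 mod 11 = 10, 2089 mod 16 = 9, 2089 mod 3 = 1, 2089 mod 17 = 15.

x ≡ 2089 (mod 8976).


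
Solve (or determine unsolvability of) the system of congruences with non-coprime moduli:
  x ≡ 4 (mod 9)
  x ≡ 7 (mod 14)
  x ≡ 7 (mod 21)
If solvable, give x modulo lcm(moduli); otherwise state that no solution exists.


Moduli 9, 14, 21 are not pairwise coprime, so CRT works modulo lcm(m_i) when all pairwise compatibility conditions hold.
Pairwise compatibility: gcd(m_i, m_j) must divide a_i - a_j for every pair.
Merge one congruence at a time:
  Start: x ≡ 4 (mod 9).
  Combine with x ≡ 7 (mod 14): gcd(9, 14) = 1; 7 - 4 = 3, which IS divisible by 1, so compatible.
    Write x = 4 + 9·t and substitute into x ≡ 7 (mod 14): 9·t ≡ 7 − 4 = 3 (mod 14).
    The inverse of 9 mod 14 is 11 (since 9·11 = 99 = 7·14 + 1), so t ≡ 11·3 = 33 ≡ 5 (mod 14).
    Then x = 4 + 9·5 = 49, valid modulo lcm(9, 14) = 126: x ≡ 49 (mod 126).
  Combine with x ≡ 7 (mod 21): gcd(126, 21) = 21; 7 - 49 = -42, which IS divisible by 21, so compatible.
    Write x = 49 + 126·t and substitute into x ≡ 7 (mod 21): 126·t ≡ 7 − 49 = -42 (mod 21).
    Divide the congruence (and modulus) by g = 21: 6·t ≡ -2 (mod 1).
    Modulo 1 every t works; take t = 0.
    Then x = 49 + 126·0 = 49, valid modulo lcm(126, 21) = 126: x ≡ 49 (mod 126).
Verify: 49 mod 9 = 4, 49 mod 14 = 7, 49 mod 21 = 7.

x ≡ 49 (mod 126).


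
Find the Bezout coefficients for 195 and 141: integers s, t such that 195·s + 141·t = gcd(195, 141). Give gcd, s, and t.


Euclidean algorithm on (195, 141) — divide until remainder is 0:
  195 = 1 · 141 + 54
  141 = 2 · 54 + 33
  54 = 1 · 33 + 21
  33 = 1 · 21 + 12
  21 = 1 · 12 + 9
  12 = 1 · 9 + 3
  9 = 3 · 3 + 0
gcd(195, 141) = 3.
Track Bezout coefficients alongside the remainders: start with r₀ = 195 = a·1 + b·0 (s = 1, t = 0) and r₁ = 141 = a·0 + b·1 (s = 0, t = 1); each new remainder r_{k+1} = r_{k-1} − q_k·r_k inherits s_{k+1} = s_{k-1} − q_k·s_k, t_{k+1} = t_{k-1} − q_k·t_k, so r_k = a·s_k + b·t_k at every step:
  q = 1: r = 54, s = 1 − 1·0 = 1, t = 0 − 1·1 = -1  (check: 195·1 + 141·(-1) = 54)
  q = 2: r = 33, s = 0 − 2·1 = -2, t = 1 − 2·(-1) = 3  (check: 195·(-2) + 141·3 = 33)
  q = 1: r = 21, s = 1 − 1·(-2) = 3, t = -1 − 1·3 = -4  (check: 195·3 + 141·(-4) = 21)
  q = 1: r = 12, s = -2 − 1·3 = -5, t = 3 − 1·(-4) = 7  (check: 195·(-5) + 141·7 = 12)
  q = 1: r = 9, s = 3 − 1·(-5) = 8, t = -4 − 1·7 = -11  (check: 195·8 + 141·(-11) = 9)
  q = 1: r = 3, s = -5 − 1·8 = -13, t = 7 − 1·(-11) = 18  (check: 195·(-13) + 141·18 = 3)
The row with r = 3 (the gcd) gives the Bezout coefficients s = -13, t = 18.
Result: 195 · (-13) + 141 · (18) = 3.

gcd(195, 141) = 3; s = -13, t = 18 (check: 195·(-13) + 141·18 = 3).


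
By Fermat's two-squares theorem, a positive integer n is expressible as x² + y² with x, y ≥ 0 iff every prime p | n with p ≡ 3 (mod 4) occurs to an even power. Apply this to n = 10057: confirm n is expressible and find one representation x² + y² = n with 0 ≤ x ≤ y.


Step 1: Factor n = 10057 = 89 · 113.
Step 2: Check the mod-4 condition on each prime factor: 89 ≡ 1 (mod 4), exponent 1; 113 ≡ 1 (mod 4), exponent 1.
All primes ≡ 3 (mod 4) appear to even exponent (or don't appear), so by the two-squares theorem n IS expressible as a sum of two squares.
Step 3: Build a representation. Here n = 89 · 113 is a product of primes ≡ 1 (mod 4). Each prime p ≡ 1 (mod 4) is itself a sum of two squares; find a² by testing p − a² for a perfect square:
  89: 89 − 1² = 88, 89 − 2² = 85, 89 − 3² = 80, 89 − 4² = 73, 89 − 5² = 64 = 8² ⇒ 89 = 5² + 8².
  113: 113 − 1² = 112, 113 − 2² = 109, 113 − 3² = 104, 113 − 4² = 97, 113 − 5² = 88, 113 − 6² = 77, 113 − 7² = 64 = 8² ⇒ 113 = 7² + 8².
  Combine using the Brahmagupta–Fibonacci identity (a² + b²)(c² + d²) = (ac − bd)² + (ad + bc)² = (ac + bd)² + (ad − bc)²:
  89 · 113 = 10057: from (5² + 8²)(7² + 8²), take (5·7 − 8·8, 5·8 + 8·7) = (35 − 64, 40 + 56) = (-29, 96); dropping signs (only squares matter) gives (29, 96); check 29² + 96² = 841 + 9216 = 10057 ✓.
Step 4: Order so x ≤ y and verify: 29² + 96² = 841 + 9216 = 10057 = n. ✓

n = 10057 = 29² + 96² (one valid representation with x ≤ y).


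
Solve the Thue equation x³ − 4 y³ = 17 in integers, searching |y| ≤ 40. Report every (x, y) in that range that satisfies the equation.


The equation is x³ - 4y³ = 17. For fixed y, x³ = 4·y³ + 17, so a solution requires the RHS to be a perfect cube.
Strategy: iterate y from -40 to 40, compute RHS = 4·y³ + 17, and check whether it is a (positive or negative) perfect cube.
Check small values of y:
  y = 0: RHS = 17 is not a perfect cube.
  y = 1: RHS = 21 is not a perfect cube.
  y = -1: RHS = 13 is not a perfect cube.
  y = 2: RHS = 49 is not a perfect cube.
  y = -2: RHS = -15 is not a perfect cube.
  y = 3: RHS = 125 = (5)³ ⇒ x = 5 works.
  y = -3: RHS = -91 is not a perfect cube.
Continuing the search up to |y| = 40 finds no further solutions beyond those listed.
Collected solutions: (5, 3).

Solutions (with |y| ≤ 40): (5, 3).


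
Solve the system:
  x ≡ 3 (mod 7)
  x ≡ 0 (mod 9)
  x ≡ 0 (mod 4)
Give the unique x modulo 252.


Moduli 7, 9, 4 are pairwise coprime; by CRT there is a unique solution modulo M = 7 · 9 · 4 = 252.
Solve pairwise, accumulating the modulus:
  Start with x ≡ 3 (mod 7).
  Combine with x ≡ 0 (mod 9): since gcd(7, 9) = 1, we get a unique residue mod 63.
    Write x = 3 + 7·t and substitute into x ≡ 0 (mod 9): 7·t ≡ 0 − 3 = -3 (mod 9).
    Reduce coefficients mod 9: 7·t ≡ 6 (mod 9).
    The inverse of 7 mod 9 is 4 (since 7·4 = 28 = 3·9 + 1), so t ≡ 4·6 = 24 ≡ 6 (mod 9).
    Then x = 3 + 7·6 = 45, valid modulo lcm(7, 9) = 63: x ≡ 45 (mod 63).
  Combine with x ≡ 0 (mod 4): since gcd(63, 4) = 1, we get a unique residue mod 252.
    Write x = 45 + 63·t and substitute into x ≡ 0 (mod 4): 63·t ≡ 0 − 45 = -45 (mod 4).
    Reduce coefficients mod 4: 3·t ≡ 3 (mod 4).
    The inverse of 3 mod 4 is 3 (since 3·3 = 9 = 2·4 + 1), so t ≡ 3·3 = 9 ≡ 1 (mod 4).
    Then x = 45 + 63·1 = 108, valid modulo lcm(63, 4) = 252: x ≡ 108 (mod 252).
Verify: 108 mod 7 = 3 ✓, 108 mod 9 = 0 ✓, 108 mod 4 = 0 ✓.

x ≡ 108 (mod 252).


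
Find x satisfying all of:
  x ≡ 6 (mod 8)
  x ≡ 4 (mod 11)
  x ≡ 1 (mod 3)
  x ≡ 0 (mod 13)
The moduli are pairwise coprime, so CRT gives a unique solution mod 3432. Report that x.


Product of moduli M = 8 · 11 · 3 · 13 = 3432.
Merge one congruence at a time:
  Start: x ≡ 6 (mod 8).
  Combine with x ≡ 4 (mod 11); new modulus lcm = 88.
    Write x = 6 + 8·t and substitute into x ≡ 4 (mod 11): 8·t ≡ 4 − 6 = -2 (mod 11).
    Reduce coefficients mod 11: 8·t ≡ 9 (mod 11).
    The inverse of 8 mod 11 is 7 (since 8·7 = 56 = 5·11 + 1), so t ≡ 7·9 = 63 ≡ 8 (mod 11).
    Then x = 6 + 8·8 = 70, valid modulo lcm(8, 11) = 88: x ≡ 70 (mod 88).
  Combine with x ≡ 1 (mod 3); new modulus lcm = 264.
    Write x = 70 + 88·t and substitute into x ≡ 1 (mod 3): 88·t ≡ 1 − 70 = -69 (mod 3).
    Reduce coefficients mod 3: 1·t ≡ 0 (mod 3).
    So t ≡ 0 (mod 3).
    Then x = 70 + 88·0 = 70, valid modulo lcm(88, 3) = 264: x ≡ 70 (mod 264).
  Combine with x ≡ 0 (mod 13); new modulus lcm = 3432.
    Write x = 70 + 264·t and substitute into x ≡ 0 (mod 13): 264·t ≡ 0 − 70 = -70 (mod 13).
    Reduce coefficients mod 13: 4·t ≡ 8 (mod 13).
    The inverse of 4 mod 13 is 10 (since 4·10 = 40 = 3·13 + 1), so t ≡ 10·8 = 80 ≡ 2 (mod 13).
    Then x = 70 + 264·2 = 598, valid modulo lcm(264, 13) = 3432: x ≡ 598 (mod 3432).
Verify against each original: 598 mod 8 = 6, 598 mod 11 = 4, 598 mod 3 = 1, 598 mod 13 = 0.

x ≡ 598 (mod 3432).


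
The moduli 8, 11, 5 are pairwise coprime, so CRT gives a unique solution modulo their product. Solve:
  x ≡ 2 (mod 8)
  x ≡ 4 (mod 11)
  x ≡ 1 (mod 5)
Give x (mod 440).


Moduli 8, 11, 5 are pairwise coprime; by CRT there is a unique solution modulo M = 8 · 11 · 5 = 440.
Solve pairwise, accumulating the modulus:
  Start with x ≡ 2 (mod 8).
  Combine with x ≡ 4 (mod 11): since gcd(8, 11) = 1, we get a unique residue mod 88.
    Write x = 2 + 8·t and substitute into x ≡ 4 (mod 11): 8·t ≡ 4 − 2 = 2 (mod 11).
    The inverse of 8 mod 11 is 7 (since 8·7 = 56 = 5·11 + 1), so t ≡ 7·2 = 14 ≡ 3 (mod 11).
    Then x = 2 + 8·3 = 26, valid modulo lcm(8, 11) = 88: x ≡ 26 (mod 88).
  Combine with x ≡ 1 (mod 5): since gcd(88, 5) = 1, we get a unique residue mod 440.
    Write x = 26 + 88·t and substitute into x ≡ 1 (mod 5): 88·t ≡ 1 − 26 = -25 (mod 5).
    Reduce coefficients mod 5: 3·t ≡ 0 (mod 5).
    The inverse of 3 mod 5 is 2 (since 3·2 = 6 = 1·5 + 1), so t ≡ 2·0 = 0 ≡ 0 (mod 5).
    Then x = 26 + 88·0 = 26, valid modulo lcm(88, 5) = 440: x ≡ 26 (mod 440).
Verify: 26 mod 8 = 2 ✓, 26 mod 11 = 4 ✓, 26 mod 5 = 1 ✓.

x ≡ 26 (mod 440).


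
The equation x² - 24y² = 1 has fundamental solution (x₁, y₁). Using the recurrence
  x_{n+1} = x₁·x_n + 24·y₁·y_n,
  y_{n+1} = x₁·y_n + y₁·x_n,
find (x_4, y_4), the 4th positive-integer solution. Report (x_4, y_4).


Step 1: Find the fundamental solution (x₁, y₁) of x² - 24y² = 1.
  Expand √24 as a continued fraction. a₀ = ⌊√24⌋ = 4; iterate m_{k+1} = d_k·a_k − m_k, d_{k+1} = (24 − m_{k+1}²)/d_k, a_{k+1} = ⌊(a₀ + m_{k+1})/d_{k+1}⌋ (starting m₀ = 0, d₀ = 1), with convergents p_k = a_k·p_{k-1} + p_{k-2}, q_k = a_k·q_{k-1} + q_{k-2} (p₋₁ = 1, q₋₁ = 0):
  k = 0: a₀ = 4; p₀/q₀ = 4/1; p₀² − 24·q₀² = 16 − 24 = -8.
  k = 1: m = 4, d = 8, a = ⌊(4 + 4)/8⌋ = 1; p/q = (1·4 + 1)/(1·1 + 0) = 5/1; p² − 24·q² = 25 − 24 = 1.
  The first convergent with p² − 24·q² = 1 gives the fundamental solution (x₁, y₁) = (5, 1).
Step 2: Apply the recurrence (x_{n+1}, y_{n+1}) = (x₁x_n + 24y₁y_n, x₁y_n + y₁x_n) repeatedly.
  From (x_1, y_1) = (5, 1): x_2 = 5·5 + 24·1·1 = 49; y_2 = 5·1 + 1·5 = 10.
  From (x_2, y_2) = (49, 10): x_3 = 5·49 + 24·1·10 = 485; y_3 = 5·10 + 1·49 = 99.
  From (x_3, y_3) = (485, 99): x_4 = 5·485 + 24·1·99 = 4801; y_4 = 5·99 + 1·485 = 980.
Step 3: Verify x_4² - 24·y_4² = 23049601 - 23049600 = 1 (should be 1). ✓

(x_1, y_1) = (5, 1); (x_4, y_4) = (4801, 980).


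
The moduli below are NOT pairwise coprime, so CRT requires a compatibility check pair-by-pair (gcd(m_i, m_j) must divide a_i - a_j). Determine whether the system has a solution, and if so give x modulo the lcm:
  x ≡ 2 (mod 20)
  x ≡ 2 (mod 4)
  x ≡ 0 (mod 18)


Moduli 20, 4, 18 are not pairwise coprime, so CRT works modulo lcm(m_i) when all pairwise compatibility conditions hold.
Pairwise compatibility: gcd(m_i, m_j) must divide a_i - a_j for every pair.
Merge one congruence at a time:
  Start: x ≡ 2 (mod 20).
  Combine with x ≡ 2 (mod 4): gcd(20, 4) = 4; 2 - 2 = 0, which IS divisible by 4, so compatible.
    Write x = 2 + 20·t and substitute into x ≡ 2 (mod 4): 20·t ≡ 2 − 2 = 0 (mod 4).
    Divide the congruence (and modulus) by g = 4: 5·t ≡ 0 (mod 1).
    Modulo 1 every t works; take t = 0.
    Then x = 2 + 20·0 = 2, valid modulo lcm(20, 4) = 20: x ≡ 2 (mod 20).
  Combine with x ≡ 0 (mod 18): gcd(20, 18) = 2; 0 - 2 = -2, which IS divisible by 2, so compatible.
    Write x = 2 + 20·t and substitute into x ≡ 0 (mod 18): 20·t ≡ 0 − 2 = -2 (mod 18).
    Divide the congruence (and modulus) by g = 2: 10·t ≡ -1 (mod 9).
    Reduce coefficients mod 9: 1·t ≡ 8 (mod 9).
    So t ≡ 8 (mod 9).
    Then x = 2 + 20·8 = 162, valid modulo lcm(20, 18) = 180: x ≡ 162 (mod 180).
Verify: 162 mod 20 = 2, 162 mod 4 = 2, 162 mod 18 = 0.

x ≡ 162 (mod 180).


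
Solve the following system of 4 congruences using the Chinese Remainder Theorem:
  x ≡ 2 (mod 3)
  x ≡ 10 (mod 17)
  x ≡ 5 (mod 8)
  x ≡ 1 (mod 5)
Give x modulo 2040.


Product of moduli M = 3 · 17 · 8 · 5 = 2040.
Merge one congruence at a time:
  Start: x ≡ 2 (mod 3).
  Combine with x ≡ 10 (mod 17); new modulus lcm = 51.
    Write x = 2 + 3·t and substitute into x ≡ 10 (mod 17): 3·t ≡ 10 − 2 = 8 (mod 17).
    The inverse of 3 mod 17 is 6 (since 3·6 = 18 = 1·17 + 1), so t ≡ 6·8 = 48 ≡ 14 (mod 17).
    Then x = 2 + 3·14 = 44, valid modulo lcm(3, 17) = 51: x ≡ 44 (mod 51).
  Combine with x ≡ 5 (mod 8); new modulus lcm = 408.
    Write x = 44 + 51·t and substitute into x ≡ 5 (mod 8): 51·t ≡ 5 − 44 = -39 (mod 8).
    Reduce coefficients mod 8: 3·t ≡ 1 (mod 8).
    The inverse of 3 mod 8 is 3 (since 3·3 = 9 = 1·8 + 1), so t ≡ 3·1 = 3 ≡ 3 (mod 8).
    Then x = 44 + 51·3 = 197, valid modulo lcm(51, 8) = 408: x ≡ 197 (mod 408).
  Combine with x ≡ 1 (mod 5); new modulus lcm = 2040.
    Write x = 197 + 408·t and substitute into x ≡ 1 (mod 5): 408·t ≡ 1 − 197 = -196 (mod 5).
    Reduce coefficients mod 5: 3·t ≡ 4 (mod 5).
    The inverse of 3 mod 5 is 2 (since 3·2 = 6 = 1·5 + 1), so t ≡ 2·4 = 8 ≡ 3 (mod 5).
    Then x = 197 + 408·3 = 1421, valid modulo lcm(408, 5) = 2040: x ≡ 1421 (mod 2040).
Verify against each original: 1421 mod 3 = 2, 1421 mod 17 = 10, 1421 mod 8 = 5, 1421 mod 5 = 1.

x ≡ 1421 (mod 2040).


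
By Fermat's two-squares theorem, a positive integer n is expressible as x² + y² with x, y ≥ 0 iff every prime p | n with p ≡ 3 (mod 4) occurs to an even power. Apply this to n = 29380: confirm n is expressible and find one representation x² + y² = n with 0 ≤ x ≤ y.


Step 1: Factor n = 29380 = 2^2 · 5 · 13 · 113.
Step 2: Check the mod-4 condition on each prime factor: 2 = 2 (special); 5 ≡ 1 (mod 4), exponent 1; 13 ≡ 1 (mod 4), exponent 1; 113 ≡ 1 (mod 4), exponent 1.
All primes ≡ 3 (mod 4) appear to even exponent (or don't appear), so by the two-squares theorem n IS expressible as a sum of two squares.
Step 3: Build a representation. Group n = k² · m with k = 2 and m = 5 · 13 · 113 = 7345 (a product of primes ≡ 1 (mod 4)); a representation of m scales to one of n via (k·x)² + (k·y)² = k²(x² + y²). Each prime p ≡ 1 (mod 4) is itself a sum of two squares; find a² by testing p − a² for a perfect square:
  5: 5 − 1² = 4 = 2² ⇒ 5 = 1² + 2².
  13: 13 − 1² = 12, 13 − 2² = 9 = 3² ⇒ 13 = 2² + 3².
  113: 113 − 1² = 112, 113 − 2² = 109, 113 − 3² = 104, 113 − 4² = 97, 113 − 5² = 88, 113 − 6² = 77, 113 − 7² = 64 = 8² ⇒ 113 = 7² + 8².
  Combine using the Brahmagupta–Fibonacci identity (a² + b²)(c² + d²) = (ac − bd)² + (ad + bc)² = (ac + bd)² + (ad − bc)²:
  5 · 13 = 65: from (1² + 2²)(2² + 3²), take (1·2 − 2·3, 1·3 + 2·2) = (2 − 6, 3 + 4) = (-4, 7); dropping signs (only squares matter) gives (4, 7); check 4² + 7² = 16 + 49 = 65 ✓.
  65 · 113 = 7345: from (4² + 7²)(7² + 8²), take (4·7 − 7·8, 4·8 + 7·7) = (28 − 56, 32 + 49) = (-28, 81); dropping signs (only squares matter) gives (28, 81); check 28² + 81² = 784 + 6561 = 7345 ✓.
  Scale by k = 2: (2·28, 2·81) = (56, 162).
Step 4: Order so x ≤ y and verify: 56² + 162² = 3136 + 26244 = 29380 = n. ✓

n = 29380 = 56² + 162² (one valid representation with x ≤ y).


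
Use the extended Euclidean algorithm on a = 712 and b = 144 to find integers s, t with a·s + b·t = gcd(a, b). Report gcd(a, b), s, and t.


Euclidean algorithm on (712, 144) — divide until remainder is 0:
  712 = 4 · 144 + 136
  144 = 1 · 136 + 8
  136 = 17 · 8 + 0
gcd(712, 144) = 8.
Track Bezout coefficients alongside the remainders: start with r₀ = 712 = a·1 + b·0 (s = 1, t = 0) and r₁ = 144 = a·0 + b·1 (s = 0, t = 1); each new remainder r_{k+1} = r_{k-1} − q_k·r_k inherits s_{k+1} = s_{k-1} − q_k·s_k, t_{k+1} = t_{k-1} − q_k·t_k, so r_k = a·s_k + b·t_k at every step:
  q = 4: r = 136, s = 1 − 4·0 = 1, t = 0 − 4·1 = -4  (check: 712·1 + 144·(-4) = 136)
  q = 1: r = 8, s = 0 − 1·1 = -1, t = 1 − 1·(-4) = 5  (check: 712·(-1) + 144·5 = 8)
The row with r = 8 (the gcd) gives the Bezout coefficients s = -1, t = 5.
Result: 712 · (-1) + 144 · (5) = 8.

gcd(712, 144) = 8; s = -1, t = 5 (check: 712·(-1) + 144·5 = 8).


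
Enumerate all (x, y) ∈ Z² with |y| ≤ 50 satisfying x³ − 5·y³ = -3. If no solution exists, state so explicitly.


The equation is x³ - 5y³ = -3. For fixed y, x³ = 5·y³ − 3, so a solution requires the RHS to be a perfect cube.
Strategy: iterate y from -50 to 50, compute RHS = 5·y³ − 3, and check whether it is a (positive or negative) perfect cube.
Check small values of y:
  y = 0: RHS = -3 is not a perfect cube.
  y = 1: RHS = 2 is not a perfect cube.
  y = -1: RHS = -8 = (-2)³ ⇒ x = -2 works.
  y = 2: RHS = 37 is not a perfect cube.
  y = -2: RHS = -43 is not a perfect cube.
  y = 3: RHS = 132 is not a perfect cube.
  y = -3: RHS = -138 is not a perfect cube.
Continuing the search up to |y| = 50 finds no further solutions beyond those listed.
Collected solutions: (-2, -1).

Solutions (with |y| ≤ 50): (-2, -1).


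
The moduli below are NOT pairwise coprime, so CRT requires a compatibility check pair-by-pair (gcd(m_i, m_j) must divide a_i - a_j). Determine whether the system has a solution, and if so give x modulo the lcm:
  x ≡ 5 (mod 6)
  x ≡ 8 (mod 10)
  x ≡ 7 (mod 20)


Moduli 6, 10, 20 are not pairwise coprime, so CRT works modulo lcm(m_i) when all pairwise compatibility conditions hold.
Pairwise compatibility: gcd(m_i, m_j) must divide a_i - a_j for every pair.
Merge one congruence at a time:
  Start: x ≡ 5 (mod 6).
  Combine with x ≡ 8 (mod 10): gcd(6, 10) = 2, and 8 - 5 = 3 is NOT divisible by 2.
    ⇒ system is inconsistent (no integer solution).

No solution (the system is inconsistent).


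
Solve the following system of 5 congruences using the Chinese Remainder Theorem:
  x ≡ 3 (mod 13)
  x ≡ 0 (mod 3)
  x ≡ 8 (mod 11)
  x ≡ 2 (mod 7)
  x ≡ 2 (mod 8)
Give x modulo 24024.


Product of moduli M = 13 · 3 · 11 · 7 · 8 = 24024.
Merge one congruence at a time:
  Start: x ≡ 3 (mod 13).
  Combine with x ≡ 0 (mod 3); new modulus lcm = 39.
    Write x = 3 + 13·t and substitute into x ≡ 0 (mod 3): 13·t ≡ 0 − 3 = -3 (mod 3).
    Reduce coefficients mod 3: 1·t ≡ 0 (mod 3).
    So t ≡ 0 (mod 3).
    Then x = 3 + 13·0 = 3, valid modulo lcm(13, 3) = 39: x ≡ 3 (mod 39).
  Combine with x ≡ 8 (mod 11); new modulus lcm = 429.
    Write x = 3 + 39·t and substitute into x ≡ 8 (mod 11): 39·t ≡ 8 − 3 = 5 (mod 11).
    Reduce coefficients mod 11: 6·t ≡ 5 (mod 11).
    The inverse of 6 mod 11 is 2 (since 6·2 = 12 = 1·11 + 1), so t ≡ 2·5 = 10 ≡ 10 (mod 11).
    Then x = 3 + 39·10 = 393, valid modulo lcm(39, 11) = 429: x ≡ 393 (mod 429).
  Combine with x ≡ 2 (mod 7); new modulus lcm = 3003.
    Write x = 393 + 429·t and substitute into x ≡ 2 (mod 7): 429·t ≡ 2 − 393 = -391 (mod 7).
    Reduce coefficients mod 7: 2·t ≡ 1 (mod 7).
    The inverse of 2 mod 7 is 4 (since 2·4 = 8 = 1·7 + 1), so t ≡ 4·1 = 4 ≡ 4 (mod 7).
    Then x = 393 + 429·4 = 2109, valid modulo lcm(429, 7) = 3003: x ≡ 2109 (mod 3003).
  Combine with x ≡ 2 (mod 8); new modulus lcm = 24024.
    Write x = 2109 + 3003·t and substitute into x ≡ 2 (mod 8): 3003·t ≡ 2 − 2109 = -2107 (mod 8).
    Reduce coefficients mod 8: 3·t ≡ 5 (mod 8).
    The inverse of 3 mod 8 is 3 (since 3·3 = 9 = 1·8 + 1), so t ≡ 3·5 = 15 ≡ 7 (mod 8).
    Then x = 2109 + 3003·7 = 23130, valid modulo lcm(3003, 8) = 24024: x ≡ 23130 (mod 24024).
Verify against each original: 23130 mod 13 = 3, 23130 mod 3 = 0, 23130 mod 11 = 8, 23130 mod 7 = 2, 23130 mod 8 = 2.

x ≡ 23130 (mod 24024).


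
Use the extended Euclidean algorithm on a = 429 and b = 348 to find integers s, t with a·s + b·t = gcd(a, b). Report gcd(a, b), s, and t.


Euclidean algorithm on (429, 348) — divide until remainder is 0:
  429 = 1 · 348 + 81
  348 = 4 · 81 + 24
  81 = 3 · 24 + 9
  24 = 2 · 9 + 6
  9 = 1 · 6 + 3
  6 = 2 · 3 + 0
gcd(429, 348) = 3.
Track Bezout coefficients alongside the remainders: start with r₀ = 429 = a·1 + b·0 (s = 1, t = 0) and r₁ = 348 = a·0 + b·1 (s = 0, t = 1); each new remainder r_{k+1} = r_{k-1} − q_k·r_k inherits s_{k+1} = s_{k-1} − q_k·s_k, t_{k+1} = t_{k-1} − q_k·t_k, so r_k = a·s_k + b·t_k at every step:
  q = 1: r = 81, s = 1 − 1·0 = 1, t = 0 − 1·1 = -1  (check: 429·1 + 348·(-1) = 81)
  q = 4: r = 24, s = 0 − 4·1 = -4, t = 1 − 4·(-1) = 5  (check: 429·(-4) + 348·5 = 24)
  q = 3: r = 9, s = 1 − 3·(-4) = 13, t = -1 − 3·5 = -16  (check: 429·13 + 348·(-16) = 9)
  q = 2: r = 6, s = -4 − 2·13 = -30, t = 5 − 2·(-16) = 37  (check: 429·(-30) + 348·37 = 6)
  q = 1: r = 3, s = 13 − 1·(-30) = 43, t = -16 − 1·37 = -53  (check: 429·43 + 348·(-53) = 3)
The row with r = 3 (the gcd) gives the Bezout coefficients s = 43, t = -53.
Result: 429 · (43) + 348 · (-53) = 3.

gcd(429, 348) = 3; s = 43, t = -53 (check: 429·43 + 348·(-53) = 3).


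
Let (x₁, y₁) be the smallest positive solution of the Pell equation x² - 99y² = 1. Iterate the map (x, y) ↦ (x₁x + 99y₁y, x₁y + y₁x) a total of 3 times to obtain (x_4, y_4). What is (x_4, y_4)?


Step 1: Find the fundamental solution (x₁, y₁) of x² - 99y² = 1.
  Expand √99 as a continued fraction. a₀ = ⌊√99⌋ = 9; iterate m_{k+1} = d_k·a_k − m_k, d_{k+1} = (99 − m_{k+1}²)/d_k, a_{k+1} = ⌊(a₀ + m_{k+1})/d_{k+1}⌋ (starting m₀ = 0, d₀ = 1), with convergents p_k = a_k·p_{k-1} + p_{k-2}, q_k = a_k·q_{k-1} + q_{k-2} (p₋₁ = 1, q₋₁ = 0):
  k = 0: a₀ = 9; p₀/q₀ = 9/1; p₀² − 99·q₀² = 81 − 99 = -18.
  k = 1: m = 9, d = 18, a = ⌊(9 + 9)/18⌋ = 1; p/q = (1·9 + 1)/(1·1 + 0) = 10/1; p² − 99·q² = 100 − 99 = 1.
  The first convergent with p² − 99·q² = 1 gives the fundamental solution (x₁, y₁) = (10, 1).
Step 2: Apply the recurrence (x_{n+1}, y_{n+1}) = (x₁x_n + 99y₁y_n, x₁y_n + y₁x_n) repeatedly.
  From (x_1, y_1) = (10, 1): x_2 = 10·10 + 99·1·1 = 199; y_2 = 10·1 + 1·10 = 20.
  From (x_2, y_2) = (199, 20): x_3 = 10·199 + 99·1·20 = 3970; y_3 = 10·20 + 1·199 = 399.
  From (x_3, y_3) = (3970, 399): x_4 = 10·3970 + 99·1·399 = 79201; y_4 = 10·399 + 1·3970 = 7960.
Step 3: Verify x_4² - 99·y_4² = 6272798401 - 6272798400 = 1 (should be 1). ✓

(x_1, y_1) = (10, 1); (x_4, y_4) = (79201, 7960).


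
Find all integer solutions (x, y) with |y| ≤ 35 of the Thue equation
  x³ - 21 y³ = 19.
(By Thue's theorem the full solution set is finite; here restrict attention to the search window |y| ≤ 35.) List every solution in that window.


The equation is x³ - 21y³ = 19. For fixed y, x³ = 21·y³ + 19, so a solution requires the RHS to be a perfect cube.
Strategy: iterate y from -35 to 35, compute RHS = 21·y³ + 19, and check whether it is a (positive or negative) perfect cube.
Check small values of y:
  y = 0: RHS = 19 is not a perfect cube.
  y = 1: RHS = 40 is not a perfect cube.
  y = -1: RHS = -2 is not a perfect cube.
  y = 2: RHS = 187 is not a perfect cube.
  y = -2: RHS = -149 is not a perfect cube.
  y = 3: RHS = 586 is not a perfect cube.
  y = -3: RHS = -548 is not a perfect cube.
Continuing the search up to |y| = 35 finds no solutions either.
No (x, y) in the scanned range satisfies the equation.

No integer solutions with |y| ≤ 35.


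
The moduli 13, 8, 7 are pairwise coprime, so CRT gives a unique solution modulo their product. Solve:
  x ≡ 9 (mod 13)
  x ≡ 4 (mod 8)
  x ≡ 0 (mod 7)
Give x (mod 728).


Moduli 13, 8, 7 are pairwise coprime; by CRT there is a unique solution modulo M = 13 · 8 · 7 = 728.
Solve pairwise, accumulating the modulus:
  Start with x ≡ 9 (mod 13).
  Combine with x ≡ 4 (mod 8): since gcd(13, 8) = 1, we get a unique residue mod 104.
    Write x = 9 + 13·t and substitute into x ≡ 4 (mod 8): 13·t ≡ 4 − 9 = -5 (mod 8).
    Reduce coefficients mod 8: 5·t ≡ 3 (mod 8).
    The inverse of 5 mod 8 is 5 (since 5·5 = 25 = 3·8 + 1), so t ≡ 5·3 = 15 ≡ 7 (mod 8).
    Then x = 9 + 13·7 = 100, valid modulo lcm(13, 8) = 104: x ≡ 100 (mod 104).
  Combine with x ≡ 0 (mod 7): since gcd(104, 7) = 1, we get a unique residue mod 728.
    Write x = 100 + 104·t and substitute into x ≡ 0 (mod 7): 104·t ≡ 0 − 100 = -100 (mod 7).
    Reduce coefficients mod 7: 6·t ≡ 5 (mod 7).
    The inverse of 6 mod 7 is 6 (since 6·6 = 36 = 5·7 + 1), so t ≡ 6·5 = 30 ≡ 2 (mod 7).
    Then x = 100 + 104·2 = 308, valid modulo lcm(104, 7) = 728: x ≡ 308 (mod 728).
Verify: 308 mod 13 = 9 ✓, 308 mod 8 = 4 ✓, 308 mod 7 = 0 ✓.

x ≡ 308 (mod 728).


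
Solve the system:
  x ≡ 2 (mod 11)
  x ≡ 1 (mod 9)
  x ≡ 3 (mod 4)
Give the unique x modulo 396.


Moduli 11, 9, 4 are pairwise coprime; by CRT there is a unique solution modulo M = 11 · 9 · 4 = 396.
Solve pairwise, accumulating the modulus:
  Start with x ≡ 2 (mod 11).
  Combine with x ≡ 1 (mod 9): since gcd(11, 9) = 1, we get a unique residue mod 99.
    Write x = 2 + 11·t and substitute into x ≡ 1 (mod 9): 11·t ≡ 1 − 2 = -1 (mod 9).
    Reduce coefficients mod 9: 2·t ≡ 8 (mod 9).
    The inverse of 2 mod 9 is 5 (since 2·5 = 10 = 1·9 + 1), so t ≡ 5·8 = 40 ≡ 4 (mod 9).
    Then x = 2 + 11·4 = 46, valid modulo lcm(11, 9) = 99: x ≡ 46 (mod 99).
  Combine with x ≡ 3 (mod 4): since gcd(99, 4) = 1, we get a unique residue mod 396.
    Write x = 46 + 99·t and substitute into x ≡ 3 (mod 4): 99·t ≡ 3 − 46 = -43 (mod 4).
    Reduce coefficients mod 4: 3·t ≡ 1 (mod 4).
    The inverse of 3 mod 4 is 3 (since 3·3 = 9 = 2·4 + 1), so t ≡ 3·1 = 3 ≡ 3 (mod 4).
    Then x = 46 + 99·3 = 343, valid modulo lcm(99, 4) = 396: x ≡ 343 (mod 396).
Verify: 343 mod 11 = 2 ✓, 343 mod 9 = 1 ✓, 343 mod 4 = 3 ✓.

x ≡ 343 (mod 396).
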